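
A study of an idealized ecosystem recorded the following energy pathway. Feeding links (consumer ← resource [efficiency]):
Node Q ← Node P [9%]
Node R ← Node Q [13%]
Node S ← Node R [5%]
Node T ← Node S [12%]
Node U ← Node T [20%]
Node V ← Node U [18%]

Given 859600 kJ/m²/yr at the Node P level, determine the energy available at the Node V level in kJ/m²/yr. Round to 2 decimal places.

2.17 kJ/m²/yr

Node Q: 859600 × 0.09 = 77364 kJ/m²/yr
Node R: 77364 × 0.13 = 10057.32 kJ/m²/yr
Node S: 10057.32 × 0.05 = 502.866 kJ/m²/yr
Node T: 502.866 × 0.12 = 60.34392 kJ/m²/yr
Node U: 60.34392 × 0.2 = 12.068784 kJ/m²/yr
Node V: 12.068784 × 0.18 = 2.17238112 kJ/m²/yr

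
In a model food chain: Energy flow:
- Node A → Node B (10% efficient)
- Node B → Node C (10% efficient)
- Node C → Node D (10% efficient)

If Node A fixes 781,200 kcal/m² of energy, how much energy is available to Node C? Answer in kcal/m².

7812 kcal/m²

Node B: 781200 × 0.1 = 78120 kcal/m²
Node C: 78120 × 0.1 = 7812 kcal/m²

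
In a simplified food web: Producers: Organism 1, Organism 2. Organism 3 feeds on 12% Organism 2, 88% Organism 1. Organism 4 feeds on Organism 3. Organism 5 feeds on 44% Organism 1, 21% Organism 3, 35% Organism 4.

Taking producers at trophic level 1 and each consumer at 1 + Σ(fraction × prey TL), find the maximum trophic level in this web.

3

Organism 3: 1 + (0.12×1 + 0.88×1) = 2
Organism 4: 1 + 2 = 3
Organism 5: 1 + (0.44×1 + 0.21×2 + 0.35×3) = 2.91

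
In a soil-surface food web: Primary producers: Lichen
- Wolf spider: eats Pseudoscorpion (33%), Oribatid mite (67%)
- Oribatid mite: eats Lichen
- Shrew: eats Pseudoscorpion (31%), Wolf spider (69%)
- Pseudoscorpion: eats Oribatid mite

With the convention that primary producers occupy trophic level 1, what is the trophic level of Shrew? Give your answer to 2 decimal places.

Oribatid mite: 1 + 1 = 2
Pseudoscorpion: 1 + 2 = 3
Wolf spider: 1 + (0.33×3 + 0.67×2) = 3.33
Shrew: 1 + (0.31×3 + 0.69×3.33) = 4.2277

4.23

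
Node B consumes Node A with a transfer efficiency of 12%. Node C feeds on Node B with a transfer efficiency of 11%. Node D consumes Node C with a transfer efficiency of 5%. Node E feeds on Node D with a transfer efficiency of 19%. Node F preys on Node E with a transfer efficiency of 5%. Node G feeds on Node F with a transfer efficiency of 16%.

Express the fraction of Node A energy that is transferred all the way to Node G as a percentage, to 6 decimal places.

0.000100%

Product of link efficiencies: 0.12 × 0.11 × 0.05 × 0.19 × 0.05 × 0.16 = 0.0000010032
As a percentage: 0.0000010032 × 100 = 0.000100%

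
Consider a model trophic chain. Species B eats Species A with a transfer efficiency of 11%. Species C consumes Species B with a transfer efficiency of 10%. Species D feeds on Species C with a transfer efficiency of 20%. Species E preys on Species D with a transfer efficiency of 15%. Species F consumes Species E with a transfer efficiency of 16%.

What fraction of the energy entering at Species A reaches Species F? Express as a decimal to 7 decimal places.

0.0000528

Product of link efficiencies: 0.11 × 0.1 × 0.2 × 0.15 × 0.16 = 0.0000528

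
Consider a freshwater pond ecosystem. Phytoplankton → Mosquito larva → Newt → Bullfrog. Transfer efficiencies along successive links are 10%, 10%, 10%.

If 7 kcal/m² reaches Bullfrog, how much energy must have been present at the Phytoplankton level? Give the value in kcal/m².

7000 kcal/m²

Cumulative transfer efficiency: 0.1 × 0.1 × 0.1 = 0.001
Phytoplankton energy = 7 / 0.001 = 7000 kcal/m²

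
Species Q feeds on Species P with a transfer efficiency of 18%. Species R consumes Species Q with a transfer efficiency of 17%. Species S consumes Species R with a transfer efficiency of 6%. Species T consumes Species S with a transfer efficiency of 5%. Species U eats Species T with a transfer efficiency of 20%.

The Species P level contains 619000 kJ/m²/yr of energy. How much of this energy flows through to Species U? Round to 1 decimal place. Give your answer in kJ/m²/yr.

11.4 kJ/m²/yr

Species Q: 619000 × 0.18 = 111420 kJ/m²/yr
Species R: 111420 × 0.17 = 18941.4 kJ/m²/yr
Species S: 18941.4 × 0.06 = 1136.484 kJ/m²/yr
Species T: 1136.484 × 0.05 = 56.8242 kJ/m²/yr
Species U: 56.8242 × 0.2 = 11.36484 kJ/m²/yr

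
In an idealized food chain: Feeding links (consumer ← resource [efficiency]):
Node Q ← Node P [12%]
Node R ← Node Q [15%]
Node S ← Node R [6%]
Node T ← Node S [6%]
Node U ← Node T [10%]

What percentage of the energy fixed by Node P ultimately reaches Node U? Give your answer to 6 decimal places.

Product of link efficiencies: 0.12 × 0.15 × 0.06 × 0.06 × 0.1 = 0.00000648
As a percentage: 0.00000648 × 100 = 0.000648%

0.000648%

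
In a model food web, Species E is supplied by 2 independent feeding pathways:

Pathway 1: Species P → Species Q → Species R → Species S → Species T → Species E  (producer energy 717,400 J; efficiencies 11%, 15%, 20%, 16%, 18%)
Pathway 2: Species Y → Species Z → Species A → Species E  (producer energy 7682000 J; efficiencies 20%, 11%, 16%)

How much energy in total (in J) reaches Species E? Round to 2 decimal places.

27108.82 J

Pathway 1: 717400 × 0.11 × 0.15 × 0.2 × 0.16 × 0.18 = 68.181696 J
Pathway 2: 7682000 × 0.2 × 0.11 × 0.16 = 27040.64 J
Total at Species E: 68.181696 + 27040.64 = 27108.821696 J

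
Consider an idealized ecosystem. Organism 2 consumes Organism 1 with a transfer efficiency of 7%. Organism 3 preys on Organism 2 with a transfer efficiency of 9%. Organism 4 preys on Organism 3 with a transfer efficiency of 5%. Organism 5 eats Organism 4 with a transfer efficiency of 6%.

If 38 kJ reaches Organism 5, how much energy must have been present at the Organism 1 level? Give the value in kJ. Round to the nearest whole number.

2010582 kJ

Cumulative transfer efficiency: 0.07 × 0.09 × 0.05 × 0.06 = 0.0000189
Organism 1 energy = 38 / 0.0000189 = 2010582 kJ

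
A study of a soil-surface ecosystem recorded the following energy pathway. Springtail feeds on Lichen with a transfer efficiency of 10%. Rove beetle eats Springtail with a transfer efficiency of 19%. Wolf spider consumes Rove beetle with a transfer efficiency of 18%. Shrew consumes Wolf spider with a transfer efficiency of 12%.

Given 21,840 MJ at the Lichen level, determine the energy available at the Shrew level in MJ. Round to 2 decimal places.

Springtail: 21840 × 0.1 = 2184 MJ
Rove beetle: 2184 × 0.19 = 414.96 MJ
Wolf spider: 414.96 × 0.18 = 74.6928 MJ
Shrew: 74.6928 × 0.12 = 8.963136 MJ

8.96 MJ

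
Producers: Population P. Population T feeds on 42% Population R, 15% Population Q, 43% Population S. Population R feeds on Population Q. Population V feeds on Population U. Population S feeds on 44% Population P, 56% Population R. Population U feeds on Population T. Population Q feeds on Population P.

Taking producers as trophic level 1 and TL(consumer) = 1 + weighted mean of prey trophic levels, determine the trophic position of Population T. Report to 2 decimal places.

Population Q: 1 + 1 = 2
Population R: 1 + 2 = 3
Population S: 1 + (0.44×1 + 0.56×3) = 3.12
Population T: 1 + (0.42×3 + 0.15×2 + 0.43×3.12) = 3.9016
Population U: 1 + 3.9016 = 4.9016
Population V: 1 + 4.9016 = 5.9016

3.90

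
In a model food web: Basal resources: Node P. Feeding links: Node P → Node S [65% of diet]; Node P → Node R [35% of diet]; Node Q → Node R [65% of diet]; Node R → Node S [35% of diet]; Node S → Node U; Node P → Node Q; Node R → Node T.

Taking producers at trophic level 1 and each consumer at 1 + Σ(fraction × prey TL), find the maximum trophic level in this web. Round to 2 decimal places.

Node Q: 1 + 1 = 2
Node R: 1 + (0.35×1 + 0.65×2) = 2.65
Node S: 1 + (0.35×2.65 + 0.65×1) = 2.5775
Node T: 1 + 2.65 = 3.65
Node U: 1 + 2.5775 = 3.5775

3.65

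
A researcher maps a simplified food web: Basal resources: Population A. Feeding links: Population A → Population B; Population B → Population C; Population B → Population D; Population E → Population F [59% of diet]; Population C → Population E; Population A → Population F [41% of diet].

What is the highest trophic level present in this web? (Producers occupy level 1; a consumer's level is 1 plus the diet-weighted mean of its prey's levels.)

4

Population B: 1 + 1 = 2
Population C: 1 + 2 = 3
Population D: 1 + 2 = 3
Population E: 1 + 3 = 4
Population F: 1 + (0.59×4 + 0.41×1) = 3.77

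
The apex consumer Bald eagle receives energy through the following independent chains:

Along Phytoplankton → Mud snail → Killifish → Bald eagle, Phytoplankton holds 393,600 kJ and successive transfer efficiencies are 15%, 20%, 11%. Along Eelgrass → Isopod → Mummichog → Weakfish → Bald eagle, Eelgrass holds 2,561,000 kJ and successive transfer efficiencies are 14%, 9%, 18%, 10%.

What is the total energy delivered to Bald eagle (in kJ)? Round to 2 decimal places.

Via Phytoplankton: 393600 × 0.15 × 0.2 × 0.11 = 1298.88 kJ
Via Eelgrass: 2561000 × 0.14 × 0.09 × 0.18 × 0.1 = 580.8348 kJ
Total at Bald eagle: 1298.88 + 580.8348 = 1879.7148 kJ

1879.71 kJ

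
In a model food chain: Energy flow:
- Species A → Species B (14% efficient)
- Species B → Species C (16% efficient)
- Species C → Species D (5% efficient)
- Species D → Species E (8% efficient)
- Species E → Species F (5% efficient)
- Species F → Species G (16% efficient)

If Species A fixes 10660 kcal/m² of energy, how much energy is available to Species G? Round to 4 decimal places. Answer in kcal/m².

0.0076 kcal/m²

Species B: 10660 × 0.14 = 1492.4 kcal/m²
Species C: 1492.4 × 0.16 = 238.784 kcal/m²
Species D: 238.784 × 0.05 = 11.9392 kcal/m²
Species E: 11.9392 × 0.08 = 0.955136 kcal/m²
Species F: 0.955136 × 0.05 = 0.0477568 kcal/m²
Species G: 0.0477568 × 0.16 = 0.007641088 kcal/m²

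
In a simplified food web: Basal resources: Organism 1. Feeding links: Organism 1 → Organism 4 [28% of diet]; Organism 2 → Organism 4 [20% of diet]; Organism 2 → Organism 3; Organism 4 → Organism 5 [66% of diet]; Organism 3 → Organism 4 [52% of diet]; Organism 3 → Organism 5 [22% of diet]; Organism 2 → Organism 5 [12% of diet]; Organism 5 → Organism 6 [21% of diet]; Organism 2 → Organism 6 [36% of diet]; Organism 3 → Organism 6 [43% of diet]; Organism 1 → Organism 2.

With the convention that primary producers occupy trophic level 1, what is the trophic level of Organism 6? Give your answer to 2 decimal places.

3.86

Organism 2: 1 + 1 = 2
Organism 3: 1 + 2 = 3
Organism 4: 1 + (0.52×3 + 0.2×2 + 0.28×1) = 3.24
Organism 5: 1 + (0.22×3 + 0.66×3.24 + 0.12×2) = 4.0384
Organism 6: 1 + (0.36×2 + 0.21×4.0384 + 0.43×3) = 3.858064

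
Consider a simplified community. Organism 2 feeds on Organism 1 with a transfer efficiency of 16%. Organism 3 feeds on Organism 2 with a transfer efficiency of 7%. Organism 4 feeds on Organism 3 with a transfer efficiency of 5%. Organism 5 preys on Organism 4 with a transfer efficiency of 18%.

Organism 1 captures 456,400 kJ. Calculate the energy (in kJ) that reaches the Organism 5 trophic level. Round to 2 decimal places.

Organism 2: 456400 × 0.16 = 73024 kJ
Organism 3: 73024 × 0.07 = 5111.68 kJ
Organism 4: 5111.68 × 0.05 = 255.584 kJ
Organism 5: 255.584 × 0.18 = 46.00512 kJ

46.01 kJ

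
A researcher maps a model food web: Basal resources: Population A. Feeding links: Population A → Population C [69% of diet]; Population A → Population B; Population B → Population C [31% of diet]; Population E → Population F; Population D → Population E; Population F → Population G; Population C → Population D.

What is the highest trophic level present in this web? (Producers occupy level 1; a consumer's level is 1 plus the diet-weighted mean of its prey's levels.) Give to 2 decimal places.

Population B: 1 + 1 = 2
Population C: 1 + (0.31×2 + 0.69×1) = 2.31
Population D: 1 + 2.31 = 3.31
Population E: 1 + 3.31 = 4.31
Population F: 1 + 4.31 = 5.31
Population G: 1 + 5.31 = 6.31

6.31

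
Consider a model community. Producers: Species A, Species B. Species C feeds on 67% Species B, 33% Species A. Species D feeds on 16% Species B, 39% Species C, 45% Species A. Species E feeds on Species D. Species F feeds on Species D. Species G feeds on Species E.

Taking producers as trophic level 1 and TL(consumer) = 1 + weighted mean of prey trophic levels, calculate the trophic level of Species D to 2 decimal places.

Species C: 1 + (0.67×1 + 0.33×1) = 2
Species D: 1 + (0.16×1 + 0.39×2 + 0.45×1) = 2.39
Species E: 1 + 2.39 = 3.39
Species F: 1 + 2.39 = 3.39
Species G: 1 + 3.39 = 4.39

2.39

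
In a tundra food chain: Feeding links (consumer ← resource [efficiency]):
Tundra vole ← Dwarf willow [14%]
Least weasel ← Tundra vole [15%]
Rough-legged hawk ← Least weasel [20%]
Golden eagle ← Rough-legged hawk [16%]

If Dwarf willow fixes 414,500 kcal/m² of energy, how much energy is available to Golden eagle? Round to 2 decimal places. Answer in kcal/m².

278.54 kcal/m²

Tundra vole: 414500 × 0.14 = 58030 kcal/m²
Least weasel: 58030 × 0.15 = 8704.5 kcal/m²
Rough-legged hawk: 8704.5 × 0.2 = 1740.9 kcal/m²
Golden eagle: 1740.9 × 0.16 = 278.544 kcal/m²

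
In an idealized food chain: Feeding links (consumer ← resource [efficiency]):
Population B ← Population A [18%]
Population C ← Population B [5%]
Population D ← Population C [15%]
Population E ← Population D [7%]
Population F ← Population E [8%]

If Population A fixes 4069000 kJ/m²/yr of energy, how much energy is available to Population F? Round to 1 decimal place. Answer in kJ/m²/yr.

Population B: 4069000 × 0.18 = 732420 kJ/m²/yr
Population C: 732420 × 0.05 = 36621 kJ/m²/yr
Population D: 36621 × 0.15 = 5493.15 kJ/m²/yr
Population E: 5493.15 × 0.07 = 384.5205 kJ/m²/yr
Population F: 384.5205 × 0.08 = 30.76164 kJ/m²/yr

30.8 kJ/m²/yr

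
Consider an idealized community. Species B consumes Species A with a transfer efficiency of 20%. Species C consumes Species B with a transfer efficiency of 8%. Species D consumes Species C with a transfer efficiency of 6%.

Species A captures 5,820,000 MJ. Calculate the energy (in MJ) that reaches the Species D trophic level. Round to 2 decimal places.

Species B: 5820000 × 0.2 = 1164000 MJ
Species C: 1164000 × 0.08 = 93120 MJ
Species D: 93120 × 0.06 = 5587.2 MJ

5587.20 MJ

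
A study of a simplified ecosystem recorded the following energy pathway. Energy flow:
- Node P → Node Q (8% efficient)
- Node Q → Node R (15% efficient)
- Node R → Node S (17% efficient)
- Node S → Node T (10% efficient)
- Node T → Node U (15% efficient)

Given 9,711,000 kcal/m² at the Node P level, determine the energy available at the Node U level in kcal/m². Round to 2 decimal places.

297.16 kcal/m²

Node Q: 9711000 × 0.08 = 776880 kcal/m²
Node R: 776880 × 0.15 = 116532 kcal/m²
Node S: 116532 × 0.17 = 19810.44 kcal/m²
Node T: 19810.44 × 0.1 = 1981.044 kcal/m²
Node U: 1981.044 × 0.15 = 297.1566 kcal/m²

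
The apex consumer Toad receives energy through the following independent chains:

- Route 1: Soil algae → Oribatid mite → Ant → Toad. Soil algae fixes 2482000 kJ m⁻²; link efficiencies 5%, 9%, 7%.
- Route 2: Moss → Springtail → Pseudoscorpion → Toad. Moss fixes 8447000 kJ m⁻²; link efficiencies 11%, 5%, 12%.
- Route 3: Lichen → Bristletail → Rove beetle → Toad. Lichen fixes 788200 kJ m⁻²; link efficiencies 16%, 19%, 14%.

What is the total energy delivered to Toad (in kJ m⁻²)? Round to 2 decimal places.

9711.43 kJ m⁻²

Route 1: 2482000 × 0.05 × 0.09 × 0.07 = 781.83 kJ m⁻²
Route 2: 8447000 × 0.11 × 0.05 × 0.12 = 5575.02 kJ m⁻²
Route 3: 788200 × 0.16 × 0.19 × 0.14 = 3354.5792 kJ m⁻²
Total at Toad: 781.83 + 5575.02 + 3354.5792 = 9711.4292 kJ m⁻²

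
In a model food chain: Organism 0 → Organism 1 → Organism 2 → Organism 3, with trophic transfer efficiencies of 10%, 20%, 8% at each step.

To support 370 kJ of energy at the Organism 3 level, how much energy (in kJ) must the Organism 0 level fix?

Cumulative transfer efficiency: 0.1 × 0.2 × 0.08 = 0.0016
Organism 0 energy = 370 / 0.0016 = 231250 kJ

231250 kJ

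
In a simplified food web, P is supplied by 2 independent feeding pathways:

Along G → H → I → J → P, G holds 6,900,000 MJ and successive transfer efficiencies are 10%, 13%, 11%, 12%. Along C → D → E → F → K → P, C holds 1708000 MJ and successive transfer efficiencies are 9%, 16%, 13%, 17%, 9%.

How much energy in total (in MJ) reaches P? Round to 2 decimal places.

1232.96 MJ

Via G: 6900000 × 0.1 × 0.13 × 0.11 × 0.12 = 1184.04 MJ
Via C: 1708000 × 0.09 × 0.16 × 0.13 × 0.17 × 0.09 = 48.9198528 MJ
Total at P: 1184.04 + 48.9198528 = 1232.9598528 MJ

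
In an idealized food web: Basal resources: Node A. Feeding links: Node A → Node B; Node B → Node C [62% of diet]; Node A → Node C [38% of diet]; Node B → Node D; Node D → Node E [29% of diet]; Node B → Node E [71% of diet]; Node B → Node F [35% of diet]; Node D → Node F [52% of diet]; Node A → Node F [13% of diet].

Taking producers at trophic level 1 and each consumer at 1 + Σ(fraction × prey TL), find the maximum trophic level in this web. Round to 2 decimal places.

3.39

Node B: 1 + 1 = 2
Node C: 1 + (0.62×2 + 0.38×1) = 2.62
Node D: 1 + 2 = 3
Node E: 1 + (0.29×3 + 0.71×2) = 3.29
Node F: 1 + (0.35×2 + 0.52×3 + 0.13×1) = 3.39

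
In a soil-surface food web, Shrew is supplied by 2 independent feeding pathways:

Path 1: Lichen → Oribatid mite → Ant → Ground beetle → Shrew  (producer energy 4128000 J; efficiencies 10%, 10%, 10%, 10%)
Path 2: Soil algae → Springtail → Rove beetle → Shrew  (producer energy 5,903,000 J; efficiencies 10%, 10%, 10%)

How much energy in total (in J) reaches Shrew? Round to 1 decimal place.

Path 1: 4128000 × 0.1 × 0.1 × 0.1 × 0.1 = 412.8 J
Path 2: 5903000 × 0.1 × 0.1 × 0.1 = 5903 J
Total at Shrew: 412.8 + 5903 = 6315.8 J

6315.8 J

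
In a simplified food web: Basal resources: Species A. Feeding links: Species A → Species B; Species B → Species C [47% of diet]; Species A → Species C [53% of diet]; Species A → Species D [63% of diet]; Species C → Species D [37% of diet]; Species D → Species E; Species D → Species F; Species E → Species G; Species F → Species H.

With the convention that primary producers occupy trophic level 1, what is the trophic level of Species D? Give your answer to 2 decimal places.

2.54

Species B: 1 + 1 = 2
Species C: 1 + (0.47×2 + 0.53×1) = 2.47
Species D: 1 + (0.63×1 + 0.37×2.47) = 2.5439
Species E: 1 + 2.5439 = 3.5439
Species F: 1 + 2.5439 = 3.5439
Species G: 1 + 3.5439 = 4.5439
Species H: 1 + 3.5439 = 4.5439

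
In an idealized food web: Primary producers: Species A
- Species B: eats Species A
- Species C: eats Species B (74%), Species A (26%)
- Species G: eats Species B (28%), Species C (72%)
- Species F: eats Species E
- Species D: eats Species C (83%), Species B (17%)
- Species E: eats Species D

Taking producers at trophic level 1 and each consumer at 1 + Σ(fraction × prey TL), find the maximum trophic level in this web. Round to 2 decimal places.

Species B: 1 + 1 = 2
Species C: 1 + (0.74×2 + 0.26×1) = 2.74
Species D: 1 + (0.83×2.74 + 0.17×2) = 3.6142
Species E: 1 + 3.6142 = 4.6142
Species F: 1 + 4.6142 = 5.6142
Species G: 1 + (0.28×2 + 0.72×2.74) = 3.5328

5.61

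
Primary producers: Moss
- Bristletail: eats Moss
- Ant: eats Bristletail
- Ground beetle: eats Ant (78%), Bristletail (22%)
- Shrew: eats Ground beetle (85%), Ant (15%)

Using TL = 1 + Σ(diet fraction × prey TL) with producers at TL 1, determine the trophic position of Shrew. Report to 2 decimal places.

Bristletail: 1 + 1 = 2
Ant: 1 + 2 = 3
Ground beetle: 1 + (0.78×3 + 0.22×2) = 3.78
Shrew: 1 + (0.85×3.78 + 0.15×3) = 4.663

4.66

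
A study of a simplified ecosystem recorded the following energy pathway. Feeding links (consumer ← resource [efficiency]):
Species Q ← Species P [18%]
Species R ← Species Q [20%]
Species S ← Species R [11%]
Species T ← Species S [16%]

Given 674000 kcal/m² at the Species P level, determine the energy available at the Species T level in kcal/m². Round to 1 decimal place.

Species Q: 674000 × 0.18 = 121320 kcal/m²
Species R: 121320 × 0.2 = 24264 kcal/m²
Species S: 24264 × 0.11 = 2669.04 kcal/m²
Species T: 2669.04 × 0.16 = 427.0464 kcal/m²

427.0 kcal/m²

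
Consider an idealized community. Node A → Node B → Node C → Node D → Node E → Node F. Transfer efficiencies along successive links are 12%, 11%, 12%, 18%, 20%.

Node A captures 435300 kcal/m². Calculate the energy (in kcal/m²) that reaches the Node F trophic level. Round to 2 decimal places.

24.82 kcal/m²

Node B: 435300 × 0.12 = 52236 kcal/m²
Node C: 52236 × 0.11 = 5745.96 kcal/m²
Node D: 5745.96 × 0.12 = 689.5152 kcal/m²
Node E: 689.5152 × 0.18 = 124.112736 kcal/m²
Node F: 124.112736 × 0.2 = 24.8225472 kcal/m²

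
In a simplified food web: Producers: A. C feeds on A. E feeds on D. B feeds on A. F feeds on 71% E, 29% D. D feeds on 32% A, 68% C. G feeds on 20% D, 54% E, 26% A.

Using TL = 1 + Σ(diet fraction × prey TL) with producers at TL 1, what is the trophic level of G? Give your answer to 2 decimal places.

3.78

B: 1 + 1 = 2
C: 1 + 1 = 2
D: 1 + (0.32×1 + 0.68×2) = 2.68
E: 1 + 2.68 = 3.68
F: 1 + (0.71×3.68 + 0.29×2.68) = 4.39
G: 1 + (0.2×2.68 + 0.54×3.68 + 0.26×1) = 3.7832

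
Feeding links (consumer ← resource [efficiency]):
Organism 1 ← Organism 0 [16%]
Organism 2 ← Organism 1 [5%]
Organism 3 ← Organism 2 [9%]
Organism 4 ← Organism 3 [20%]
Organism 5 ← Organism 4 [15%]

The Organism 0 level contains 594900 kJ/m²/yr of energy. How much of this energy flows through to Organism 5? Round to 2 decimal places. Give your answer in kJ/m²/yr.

Organism 1: 594900 × 0.16 = 95184 kJ/m²/yr
Organism 2: 95184 × 0.05 = 4759.2 kJ/m²/yr
Organism 3: 4759.2 × 0.09 = 428.328 kJ/m²/yr
Organism 4: 428.328 × 0.2 = 85.6656 kJ/m²/yr
Organism 5: 85.6656 × 0.15 = 12.84984 kJ/m²/yr

12.85 kJ/m²/yr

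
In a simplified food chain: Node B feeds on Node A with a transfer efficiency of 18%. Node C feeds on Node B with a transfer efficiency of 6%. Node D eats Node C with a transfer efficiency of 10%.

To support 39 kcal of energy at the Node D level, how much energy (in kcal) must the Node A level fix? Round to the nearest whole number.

36111 kcal

Cumulative transfer efficiency: 0.18 × 0.06 × 0.1 = 0.00108
Node A energy = 39 / 0.00108 = 36111 kcal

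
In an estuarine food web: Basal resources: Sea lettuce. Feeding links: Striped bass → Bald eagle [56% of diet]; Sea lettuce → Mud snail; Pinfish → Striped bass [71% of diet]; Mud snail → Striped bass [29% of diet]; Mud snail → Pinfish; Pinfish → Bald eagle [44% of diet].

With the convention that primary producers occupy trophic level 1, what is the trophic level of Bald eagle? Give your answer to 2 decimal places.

4.40

Mud snail: 1 + 1 = 2
Pinfish: 1 + 2 = 3
Striped bass: 1 + (0.71×3 + 0.29×2) = 3.71
Bald eagle: 1 + (0.44×3 + 0.56×3.71) = 4.3976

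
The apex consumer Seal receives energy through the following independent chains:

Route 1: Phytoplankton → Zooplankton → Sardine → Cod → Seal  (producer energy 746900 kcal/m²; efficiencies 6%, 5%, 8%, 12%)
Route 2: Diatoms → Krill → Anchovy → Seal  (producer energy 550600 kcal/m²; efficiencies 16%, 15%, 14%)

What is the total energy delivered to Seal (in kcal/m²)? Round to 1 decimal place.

1871.5 kcal/m²

Route 1: 746900 × 0.06 × 0.05 × 0.08 × 0.12 = 21.51072 kcal/m²
Route 2: 550600 × 0.16 × 0.15 × 0.14 = 1850.016 kcal/m²
Total at Seal: 21.51072 + 1850.016 = 1871.52672 kcal/m²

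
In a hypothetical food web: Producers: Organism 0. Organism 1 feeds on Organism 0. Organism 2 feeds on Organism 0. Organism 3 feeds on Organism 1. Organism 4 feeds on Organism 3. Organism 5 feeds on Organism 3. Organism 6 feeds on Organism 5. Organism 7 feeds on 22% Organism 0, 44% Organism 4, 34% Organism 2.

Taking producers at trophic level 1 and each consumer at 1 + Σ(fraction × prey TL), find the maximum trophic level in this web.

5

Organism 1: 1 + 1 = 2
Organism 2: 1 + 1 = 2
Organism 3: 1 + 2 = 3
Organism 4: 1 + 3 = 4
Organism 5: 1 + 3 = 4
Organism 6: 1 + 4 = 5
Organism 7: 1 + (0.22×1 + 0.44×4 + 0.34×2) = 3.66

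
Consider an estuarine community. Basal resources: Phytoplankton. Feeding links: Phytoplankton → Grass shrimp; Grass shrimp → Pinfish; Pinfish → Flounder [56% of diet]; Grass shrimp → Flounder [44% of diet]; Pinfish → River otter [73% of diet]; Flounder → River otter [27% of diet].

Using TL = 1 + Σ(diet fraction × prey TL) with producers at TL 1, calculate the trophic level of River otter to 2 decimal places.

Grass shrimp: 1 + 1 = 2
Pinfish: 1 + 2 = 3
Flounder: 1 + (0.56×3 + 0.44×2) = 3.56
River otter: 1 + (0.73×3 + 0.27×3.56) = 4.1512

4.15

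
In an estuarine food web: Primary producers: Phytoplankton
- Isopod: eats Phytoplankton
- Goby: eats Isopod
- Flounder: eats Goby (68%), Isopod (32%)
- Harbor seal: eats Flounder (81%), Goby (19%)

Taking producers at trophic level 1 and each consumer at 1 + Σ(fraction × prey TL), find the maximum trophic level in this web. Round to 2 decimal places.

Isopod: 1 + 1 = 2
Goby: 1 + 2 = 3
Flounder: 1 + (0.68×3 + 0.32×2) = 3.68
Harbor seal: 1 + (0.81×3.68 + 0.19×3) = 4.5508

4.55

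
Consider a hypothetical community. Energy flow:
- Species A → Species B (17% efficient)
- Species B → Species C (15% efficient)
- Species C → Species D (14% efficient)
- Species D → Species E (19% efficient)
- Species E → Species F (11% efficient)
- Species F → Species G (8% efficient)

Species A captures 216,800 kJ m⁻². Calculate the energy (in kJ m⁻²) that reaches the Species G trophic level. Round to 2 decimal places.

Species B: 216800 × 0.17 = 36856 kJ m⁻²
Species C: 36856 × 0.15 = 5528.4 kJ m⁻²
Species D: 5528.4 × 0.14 = 773.976 kJ m⁻²
Species E: 773.976 × 0.19 = 147.05544 kJ m⁻²
Species F: 147.05544 × 0.11 = 16.1760984 kJ m⁻²
Species G: 16.1760984 × 0.08 = 1.294087872 kJ m⁻²

1.29 kJ m⁻²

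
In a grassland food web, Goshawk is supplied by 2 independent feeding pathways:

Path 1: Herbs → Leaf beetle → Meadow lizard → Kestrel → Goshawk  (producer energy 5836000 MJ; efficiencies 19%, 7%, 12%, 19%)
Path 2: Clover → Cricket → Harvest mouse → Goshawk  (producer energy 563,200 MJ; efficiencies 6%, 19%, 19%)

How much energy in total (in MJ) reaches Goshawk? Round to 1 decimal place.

2989.6 MJ

Path 1: 5836000 × 0.19 × 0.07 × 0.12 × 0.19 = 1769.70864 MJ
Path 2: 563200 × 0.06 × 0.19 × 0.19 = 1219.8912 MJ
Total at Goshawk: 1769.70864 + 1219.8912 = 2989.59984 MJ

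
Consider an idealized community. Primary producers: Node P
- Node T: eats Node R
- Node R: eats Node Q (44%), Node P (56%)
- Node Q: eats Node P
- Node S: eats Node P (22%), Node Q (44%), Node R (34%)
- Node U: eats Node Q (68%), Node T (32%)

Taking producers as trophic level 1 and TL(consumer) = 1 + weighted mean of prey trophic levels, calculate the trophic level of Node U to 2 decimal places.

Node Q: 1 + 1 = 2
Node R: 1 + (0.44×2 + 0.56×1) = 2.44
Node S: 1 + (0.22×1 + 0.44×2 + 0.34×2.44) = 2.9296
Node T: 1 + 2.44 = 3.44
Node U: 1 + (0.68×2 + 0.32×3.44) = 3.4608

3.46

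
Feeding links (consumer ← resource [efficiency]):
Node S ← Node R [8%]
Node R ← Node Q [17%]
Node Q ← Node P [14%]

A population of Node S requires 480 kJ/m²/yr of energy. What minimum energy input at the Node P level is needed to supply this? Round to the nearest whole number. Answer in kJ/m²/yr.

Cumulative transfer efficiency: 0.14 × 0.17 × 0.08 = 0.001904
Node P energy = 480 / 0.001904 = 252101 kJ/m²/yr

252101 kJ/m²/yr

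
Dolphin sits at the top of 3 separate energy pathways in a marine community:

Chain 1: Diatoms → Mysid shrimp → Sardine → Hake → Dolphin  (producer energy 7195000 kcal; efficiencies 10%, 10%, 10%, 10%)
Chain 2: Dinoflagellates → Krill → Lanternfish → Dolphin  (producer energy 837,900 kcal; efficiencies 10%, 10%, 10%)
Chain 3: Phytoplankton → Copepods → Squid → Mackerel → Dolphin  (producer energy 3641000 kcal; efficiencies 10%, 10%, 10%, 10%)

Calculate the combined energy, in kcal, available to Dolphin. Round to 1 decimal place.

Chain 1: 7195000 × 0.1 × 0.1 × 0.1 × 0.1 = 719.5 kcal
Chain 2: 837900 × 0.1 × 0.1 × 0.1 = 837.9 kcal
Chain 3: 3641000 × 0.1 × 0.1 × 0.1 × 0.1 = 364.1 kcal
Total at Dolphin: 719.5 + 837.9 + 364.1 = 1921.5 kcal

1921.5 kcal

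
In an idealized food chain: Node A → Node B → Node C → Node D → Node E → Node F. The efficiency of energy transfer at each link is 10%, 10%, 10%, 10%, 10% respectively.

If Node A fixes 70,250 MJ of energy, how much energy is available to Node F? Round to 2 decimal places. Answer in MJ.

0.70 MJ

Node B: 70250 × 0.1 = 7025 MJ
Node C: 7025 × 0.1 = 702.5 MJ
Node D: 702.5 × 0.1 = 70.25 MJ
Node E: 70.25 × 0.1 = 7.025 MJ
Node F: 7.025 × 0.1 = 0.7025 MJ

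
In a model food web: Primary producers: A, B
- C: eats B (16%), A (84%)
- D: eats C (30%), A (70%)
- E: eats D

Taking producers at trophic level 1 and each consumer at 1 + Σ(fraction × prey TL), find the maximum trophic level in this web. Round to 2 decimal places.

C: 1 + (0.16×1 + 0.84×1) = 2
D: 1 + (0.3×2 + 0.7×1) = 2.3
E: 1 + 2.3 = 3.3

3.30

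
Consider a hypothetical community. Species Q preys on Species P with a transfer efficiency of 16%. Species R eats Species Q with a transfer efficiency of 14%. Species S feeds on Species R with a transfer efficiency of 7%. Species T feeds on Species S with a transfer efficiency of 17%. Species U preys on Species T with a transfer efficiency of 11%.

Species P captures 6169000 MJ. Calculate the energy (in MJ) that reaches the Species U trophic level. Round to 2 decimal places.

Species Q: 6169000 × 0.16 = 987040 MJ
Species R: 987040 × 0.14 = 138185.6 MJ
Species S: 138185.6 × 0.07 = 9672.992 MJ
Species T: 9672.992 × 0.17 = 1644.40864 MJ
Species U: 1644.40864 × 0.11 = 180.8849504 MJ

180.88 MJ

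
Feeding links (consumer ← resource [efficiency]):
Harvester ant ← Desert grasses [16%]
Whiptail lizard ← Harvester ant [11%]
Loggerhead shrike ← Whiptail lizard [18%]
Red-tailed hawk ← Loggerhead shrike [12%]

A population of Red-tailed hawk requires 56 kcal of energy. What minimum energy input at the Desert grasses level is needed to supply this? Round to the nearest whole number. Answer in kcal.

Cumulative transfer efficiency: 0.16 × 0.11 × 0.18 × 0.12 = 0.00038016
Desert grasses energy = 56 / 0.00038016 = 147306 kcal

147306 kcal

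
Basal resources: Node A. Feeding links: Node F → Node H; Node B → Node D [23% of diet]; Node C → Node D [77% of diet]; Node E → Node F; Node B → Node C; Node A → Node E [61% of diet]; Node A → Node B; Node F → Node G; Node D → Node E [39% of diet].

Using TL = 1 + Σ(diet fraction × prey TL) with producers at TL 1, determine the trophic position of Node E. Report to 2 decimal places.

3.08

Node B: 1 + 1 = 2
Node C: 1 + 2 = 3
Node D: 1 + (0.23×2 + 0.77×3) = 3.77
Node E: 1 + (0.39×3.77 + 0.61×1) = 3.0803
Node F: 1 + 3.0803 = 4.0803
Node G: 1 + 4.0803 = 5.0803
Node H: 1 + 4.0803 = 5.0803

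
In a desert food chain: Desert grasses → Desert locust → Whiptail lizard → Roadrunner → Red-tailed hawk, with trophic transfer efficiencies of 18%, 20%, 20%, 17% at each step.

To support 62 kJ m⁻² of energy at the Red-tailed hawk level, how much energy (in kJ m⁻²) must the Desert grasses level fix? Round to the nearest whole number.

50654 kJ m⁻²

Cumulative transfer efficiency: 0.18 × 0.2 × 0.2 × 0.17 = 0.001224
Desert grasses energy = 62 / 0.001224 = 50654 kJ m⁻²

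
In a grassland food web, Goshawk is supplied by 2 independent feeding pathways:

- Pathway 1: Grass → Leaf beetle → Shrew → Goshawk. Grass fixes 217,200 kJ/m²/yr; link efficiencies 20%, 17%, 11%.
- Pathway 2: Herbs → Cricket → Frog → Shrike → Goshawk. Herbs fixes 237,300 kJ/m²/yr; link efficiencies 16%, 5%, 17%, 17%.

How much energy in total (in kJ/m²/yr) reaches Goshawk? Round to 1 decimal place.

Pathway 1: 217200 × 0.2 × 0.17 × 0.11 = 812.328 kJ/m²/yr
Pathway 2: 237300 × 0.16 × 0.05 × 0.17 × 0.17 = 54.86376 kJ/m²/yr
Total at Goshawk: 812.328 + 54.86376 = 867.19176 kJ/m²/yr

867.2 kJ/m²/yr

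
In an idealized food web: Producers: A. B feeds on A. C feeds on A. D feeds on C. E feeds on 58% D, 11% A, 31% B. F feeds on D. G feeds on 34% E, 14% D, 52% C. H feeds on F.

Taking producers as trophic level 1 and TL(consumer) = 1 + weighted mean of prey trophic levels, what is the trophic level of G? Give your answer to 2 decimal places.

B: 1 + 1 = 2
C: 1 + 1 = 2
D: 1 + 2 = 3
E: 1 + (0.58×3 + 0.11×1 + 0.31×2) = 3.47
F: 1 + 3 = 4
G: 1 + (0.34×3.47 + 0.14×3 + 0.52×2) = 3.6398
H: 1 + 4 = 5

3.64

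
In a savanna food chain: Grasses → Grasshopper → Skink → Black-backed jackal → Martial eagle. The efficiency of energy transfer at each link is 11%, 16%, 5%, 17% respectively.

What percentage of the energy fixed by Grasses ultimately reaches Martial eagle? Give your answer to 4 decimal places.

Product of link efficiencies: 0.11 × 0.16 × 0.05 × 0.17 = 0.0001496
As a percentage: 0.0001496 × 100 = 0.0150%

0.0150%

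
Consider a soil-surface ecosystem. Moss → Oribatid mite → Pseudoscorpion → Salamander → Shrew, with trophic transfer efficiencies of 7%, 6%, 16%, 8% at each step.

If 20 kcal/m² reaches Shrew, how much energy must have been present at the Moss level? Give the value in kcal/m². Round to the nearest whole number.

372024 kcal/m²

Cumulative transfer efficiency: 0.07 × 0.06 × 0.16 × 0.08 = 0.00005376
Moss energy = 20 / 0.00005376 = 372024 kcal/m²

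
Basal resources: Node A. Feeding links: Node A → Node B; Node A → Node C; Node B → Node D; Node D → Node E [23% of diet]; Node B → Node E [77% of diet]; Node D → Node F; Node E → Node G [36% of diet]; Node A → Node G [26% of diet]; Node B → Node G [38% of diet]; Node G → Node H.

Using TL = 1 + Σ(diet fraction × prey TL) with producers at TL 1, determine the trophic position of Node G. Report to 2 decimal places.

Node B: 1 + 1 = 2
Node C: 1 + 1 = 2
Node D: 1 + 2 = 3
Node E: 1 + (0.23×3 + 0.77×2) = 3.23
Node F: 1 + 3 = 4
Node G: 1 + (0.36×3.23 + 0.26×1 + 0.38×2) = 3.1828
Node H: 1 + 3.1828 = 4.1828

3.18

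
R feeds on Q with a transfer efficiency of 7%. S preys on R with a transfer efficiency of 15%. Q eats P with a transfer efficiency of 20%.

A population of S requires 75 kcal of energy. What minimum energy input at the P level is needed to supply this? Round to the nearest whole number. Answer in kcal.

35714 kcal

Cumulative transfer efficiency: 0.2 × 0.07 × 0.15 = 0.0021
P energy = 75 / 0.0021 = 35714 kcal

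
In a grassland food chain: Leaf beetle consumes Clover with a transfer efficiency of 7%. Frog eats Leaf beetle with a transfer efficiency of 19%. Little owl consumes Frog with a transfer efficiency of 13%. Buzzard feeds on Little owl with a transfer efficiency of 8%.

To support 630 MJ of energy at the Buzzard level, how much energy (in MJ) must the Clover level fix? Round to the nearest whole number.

Cumulative transfer efficiency: 0.07 × 0.19 × 0.13 × 0.08 = 0.00013832
Clover energy = 630 / 0.00013832 = 4554656 MJ

4554656 MJ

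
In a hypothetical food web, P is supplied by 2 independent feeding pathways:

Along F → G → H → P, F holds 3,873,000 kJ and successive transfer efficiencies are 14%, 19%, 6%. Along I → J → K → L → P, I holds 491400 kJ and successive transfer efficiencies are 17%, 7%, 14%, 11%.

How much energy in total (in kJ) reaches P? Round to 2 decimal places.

Via F: 3873000 × 0.14 × 0.19 × 0.06 = 6181.308 kJ
Via I: 491400 × 0.17 × 0.07 × 0.14 × 0.11 = 90.053964 kJ
Total at P: 6181.308 + 90.053964 = 6271.361964 kJ

6271.36 kJ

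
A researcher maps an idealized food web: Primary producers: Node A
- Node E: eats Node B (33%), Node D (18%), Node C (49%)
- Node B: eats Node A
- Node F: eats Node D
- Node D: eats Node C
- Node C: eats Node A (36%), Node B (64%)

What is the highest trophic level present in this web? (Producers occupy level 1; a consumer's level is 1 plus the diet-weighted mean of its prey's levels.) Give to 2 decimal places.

4.64

Node B: 1 + 1 = 2
Node C: 1 + (0.36×1 + 0.64×2) = 2.64
Node D: 1 + 2.64 = 3.64
Node E: 1 + (0.33×2 + 0.18×3.64 + 0.49×2.64) = 3.6088
Node F: 1 + 3.64 = 4.64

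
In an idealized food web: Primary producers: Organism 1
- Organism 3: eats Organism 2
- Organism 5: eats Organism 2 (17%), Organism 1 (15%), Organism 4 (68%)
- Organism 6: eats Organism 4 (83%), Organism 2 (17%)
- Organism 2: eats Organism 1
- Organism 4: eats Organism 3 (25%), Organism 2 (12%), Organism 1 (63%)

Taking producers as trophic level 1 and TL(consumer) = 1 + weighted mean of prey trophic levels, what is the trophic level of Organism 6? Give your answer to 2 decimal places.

3.51

Organism 2: 1 + 1 = 2
Organism 3: 1 + 2 = 3
Organism 4: 1 + (0.25×3 + 0.12×2 + 0.63×1) = 2.62
Organism 5: 1 + (0.17×2 + 0.15×1 + 0.68×2.62) = 3.2716
Organism 6: 1 + (0.83×2.62 + 0.17×2) = 3.5146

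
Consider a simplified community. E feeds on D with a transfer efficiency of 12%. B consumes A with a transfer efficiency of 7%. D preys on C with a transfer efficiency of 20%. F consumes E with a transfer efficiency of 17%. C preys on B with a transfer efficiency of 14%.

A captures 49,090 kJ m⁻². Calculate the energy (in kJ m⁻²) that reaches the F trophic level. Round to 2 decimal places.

1.96 kJ m⁻²

B: 49090 × 0.07 = 3436.3 kJ m⁻²
C: 3436.3 × 0.14 = 481.082 kJ m⁻²
D: 481.082 × 0.2 = 96.2164 kJ m⁻²
E: 96.2164 × 0.12 = 11.545968 kJ m⁻²
F: 11.545968 × 0.17 = 1.96281456 kJ m⁻²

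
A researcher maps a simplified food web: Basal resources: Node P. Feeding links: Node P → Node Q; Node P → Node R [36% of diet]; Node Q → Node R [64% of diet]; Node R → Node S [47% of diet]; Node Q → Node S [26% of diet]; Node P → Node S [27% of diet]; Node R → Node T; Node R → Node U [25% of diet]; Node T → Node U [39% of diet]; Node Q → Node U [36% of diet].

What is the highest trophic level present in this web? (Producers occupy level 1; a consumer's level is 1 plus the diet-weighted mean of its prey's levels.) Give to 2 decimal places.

3.80

Node Q: 1 + 1 = 2
Node R: 1 + (0.36×1 + 0.64×2) = 2.64
Node S: 1 + (0.47×2.64 + 0.26×2 + 0.27×1) = 3.0308
Node T: 1 + 2.64 = 3.64
Node U: 1 + (0.25×2.64 + 0.39×3.64 + 0.36×2) = 3.7996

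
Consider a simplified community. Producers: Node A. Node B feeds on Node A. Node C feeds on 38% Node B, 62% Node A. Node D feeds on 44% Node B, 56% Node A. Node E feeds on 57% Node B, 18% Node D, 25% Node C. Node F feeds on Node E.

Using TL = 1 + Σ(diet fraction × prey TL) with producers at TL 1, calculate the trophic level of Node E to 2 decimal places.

3.17

Node B: 1 + 1 = 2
Node C: 1 + (0.38×2 + 0.62×1) = 2.38
Node D: 1 + (0.44×2 + 0.56×1) = 2.44
Node E: 1 + (0.57×2 + 0.18×2.44 + 0.25×2.38) = 3.1742
Node F: 1 + 3.1742 = 4.1742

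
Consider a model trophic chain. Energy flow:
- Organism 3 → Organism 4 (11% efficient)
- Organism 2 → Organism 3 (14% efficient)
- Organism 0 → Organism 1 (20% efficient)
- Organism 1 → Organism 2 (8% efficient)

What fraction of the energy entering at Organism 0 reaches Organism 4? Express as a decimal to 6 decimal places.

0.000246

Product of link efficiencies: 0.2 × 0.08 × 0.14 × 0.11 = 0.0002464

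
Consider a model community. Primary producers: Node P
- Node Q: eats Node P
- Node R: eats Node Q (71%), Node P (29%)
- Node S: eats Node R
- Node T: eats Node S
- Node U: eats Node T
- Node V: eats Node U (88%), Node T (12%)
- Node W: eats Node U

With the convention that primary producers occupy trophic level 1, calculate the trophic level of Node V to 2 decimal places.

Node Q: 1 + 1 = 2
Node R: 1 + (0.71×2 + 0.29×1) = 2.71
Node S: 1 + 2.71 = 3.71
Node T: 1 + 3.71 = 4.71
Node U: 1 + 4.71 = 5.71
Node V: 1 + (0.88×5.71 + 0.12×4.71) = 6.59
Node W: 1 + 5.71 = 6.71

6.59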